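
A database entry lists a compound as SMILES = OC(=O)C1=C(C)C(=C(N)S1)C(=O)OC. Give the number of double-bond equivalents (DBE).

5

Degree of unsaturation = (number of rings) + (number of π bonds).
Ring closures in the SMILES: 1.
π bonds: 4 double bonds (each 1 DoU) → 4 DoU from unsaturation.
Total DoU = 1 + 4 = 5.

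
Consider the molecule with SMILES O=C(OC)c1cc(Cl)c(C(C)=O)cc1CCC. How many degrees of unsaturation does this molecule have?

Molecular formula: C13H15ClO3.
DoU = (2C + 2 + N − H − X) / 2, where X is the halogen count and O/S are ignored.
    = (2·13 + 2 + 0 − 15 − 1) / 2 = 12 / 2 = 6.

6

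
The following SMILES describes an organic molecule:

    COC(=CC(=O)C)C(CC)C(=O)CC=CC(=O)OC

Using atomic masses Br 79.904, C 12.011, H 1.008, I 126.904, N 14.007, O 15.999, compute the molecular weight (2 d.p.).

268.31 g/mol

First, the molecular formula is C14H20O5 (counting implicit H from valence).
  C: 14 × 12.011 = 168.154
  H: 20 × 1.008 = 20.160
  O: 5 × 15.999 = 79.995
Sum: 14×12.011 + 20×1.008 + 5×15.999 = 268.309 → 268.31 g/mol.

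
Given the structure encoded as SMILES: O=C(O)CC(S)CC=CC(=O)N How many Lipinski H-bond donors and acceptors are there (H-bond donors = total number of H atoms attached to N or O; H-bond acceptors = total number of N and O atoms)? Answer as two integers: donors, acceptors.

3, 4

Donors: find every N or O and count the H atoms it carries.
  atom 1 (O): bond orders sum to 2 → 0 H
  atom 3 (O): bond orders sum to 1 → 1 H
  atom 11 (O): bond orders sum to 2 → 0 H
  atom 12 (N): bond orders sum to 1 → 2 H
Lipinski HBD = 3.
Acceptors: N atoms = 1, O atoms = 3 → HBA = 4.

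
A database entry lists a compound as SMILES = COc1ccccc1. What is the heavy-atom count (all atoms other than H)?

8

Every atom symbol written in the SMILES (organic subset) is one heavy atom; implicit H are not written.
Heavy atoms by element → C:7, O:1.
Total: 8.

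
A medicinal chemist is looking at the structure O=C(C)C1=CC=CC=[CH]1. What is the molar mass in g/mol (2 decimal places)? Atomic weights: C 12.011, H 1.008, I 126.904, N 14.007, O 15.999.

120.15 g/mol

First, the molecular formula is C8H8O (counting implicit H from valence).
  C: 8 × 12.011 = 96.088
  H: 8 × 1.008 = 8.064
  O: 1 × 15.999 = 15.999
Sum: 8×12.011 + 8×1.008 + 1×15.999 = 120.151 → 120.15 g/mol.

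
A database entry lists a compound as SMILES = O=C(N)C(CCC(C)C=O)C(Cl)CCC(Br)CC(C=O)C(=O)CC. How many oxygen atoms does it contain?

4

Scan the SMILES for O atoms (remember two-letter symbols like Cl and Br are single atoms).
Oxygen count: 4.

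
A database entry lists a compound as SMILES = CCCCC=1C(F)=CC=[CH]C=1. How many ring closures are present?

1

In SMILES, each pair of matching ring-closure digits denotes one ring-closing bond; the number of such bonds equals the number of independent rings.
Ring-closure bonds here: 1.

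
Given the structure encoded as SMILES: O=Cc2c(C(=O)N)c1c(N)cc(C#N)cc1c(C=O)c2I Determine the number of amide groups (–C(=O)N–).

The amide motif appears at heavy-atom position 5 in the SMILES.
Other groups present: 2 aldehyde, 1 nitrile, 1 primary amine.
Amide count: 1.

1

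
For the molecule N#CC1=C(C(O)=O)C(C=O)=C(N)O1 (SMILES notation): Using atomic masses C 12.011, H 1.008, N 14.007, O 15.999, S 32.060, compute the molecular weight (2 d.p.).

First, the molecular formula is C7H4N2O4 (counting implicit H from valence).
  C: 7 × 12.011 = 84.077
  H: 4 × 1.008 = 4.032
  N: 2 × 14.007 = 28.014
  O: 4 × 15.999 = 63.996
Sum: 7×12.011 + 4×1.008 + 2×14.007 + 4×15.999 = 180.119 → 180.12 g/mol.

180.12 g/mol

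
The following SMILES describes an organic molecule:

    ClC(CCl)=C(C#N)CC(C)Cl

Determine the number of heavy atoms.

11

Every atom symbol written in the SMILES (organic subset) is one heavy atom; implicit H are not written.
Heavy atoms by element → C:7, Cl:3, N:1.
Total: 11.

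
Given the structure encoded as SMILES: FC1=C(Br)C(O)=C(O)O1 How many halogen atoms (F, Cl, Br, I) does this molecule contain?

2

Halogen atoms appear at heavy-atom positions 1, 4 (1×Br, 1×F).
Other groups present: 2 hydroxyl.
Halogen count: 2.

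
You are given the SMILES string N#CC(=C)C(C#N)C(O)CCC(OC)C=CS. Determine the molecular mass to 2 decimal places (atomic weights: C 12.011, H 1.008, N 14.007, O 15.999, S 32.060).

First, the molecular formula is C12H16N2O2S (counting implicit H from valence).
  C: 12 × 12.011 = 144.132
  H: 16 × 1.008 = 16.128
  N: 2 × 14.007 = 28.014
  O: 2 × 15.999 = 31.998
  S: 1 × 32.060 = 32.060
Sum: 12×12.011 + 16×1.008 + 2×14.007 + 2×15.999 + 1×32.060 = 252.332 → 252.33 g/mol.

252.33 g/mol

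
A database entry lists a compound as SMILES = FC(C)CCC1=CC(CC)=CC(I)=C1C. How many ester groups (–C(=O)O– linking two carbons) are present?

0

Scan the SMILES for the ester motif — none present.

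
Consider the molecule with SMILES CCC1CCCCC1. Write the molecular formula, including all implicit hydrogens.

C8H16

Walk through each heavy atom and fill implicit hydrogens from standard valence (C 4, N 3, O 2, S 2, halogen 1):
  atom 1: C, bond orders sum to 1 (valence 4) → 3 H
  atom 2: C, bond orders sum to 2 (valence 4) → 2 H
  atom 3: C, bond orders sum to 3 (valence 4) → 1 H
  atom 4: C, bond orders sum to 2 (valence 4) → 2 H
  atom 5: C, bond orders sum to 2 (valence 4) → 2 H
  atom 6: C, bond orders sum to 2 (valence 4) → 2 H
  atom 7: C, bond orders sum to 2 (valence 4) → 2 H
  atom 8: C, bond orders sum to 2 (valence 4) → 2 H
Totals → C:8, H:16.
In Hill order: C8H16.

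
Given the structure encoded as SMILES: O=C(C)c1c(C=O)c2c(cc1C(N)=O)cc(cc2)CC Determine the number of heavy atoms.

Every atom symbol written in the SMILES (organic subset) is one heavy atom; implicit H are not written.
Heavy atoms by element → C:16, N:1, O:3.
Total: 20.

20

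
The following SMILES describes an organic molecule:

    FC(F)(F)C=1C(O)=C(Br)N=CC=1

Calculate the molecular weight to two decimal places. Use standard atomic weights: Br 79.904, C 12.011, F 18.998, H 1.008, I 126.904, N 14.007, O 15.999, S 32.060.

241.99 g/mol

First, the molecular formula is C6H3BrF3NO (counting implicit H from valence).
  Br: 1 × 79.904 = 79.904
  C: 6 × 12.011 = 72.066
  F: 3 × 18.998 = 56.994
  H: 3 × 1.008 = 3.024
  N: 1 × 14.007 = 14.007
  O: 1 × 15.999 = 15.999
Sum: 1×79.904 + 6×12.011 + 3×18.998 + 3×1.008 + 1×14.007 + 1×15.999 = 241.994 → 241.99 g/mol.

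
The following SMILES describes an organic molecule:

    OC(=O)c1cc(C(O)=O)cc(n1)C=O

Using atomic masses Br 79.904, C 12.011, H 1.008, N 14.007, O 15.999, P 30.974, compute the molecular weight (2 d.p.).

First, the molecular formula is C8H5NO5 (counting implicit H from valence).
  C: 8 × 12.011 = 96.088
  H: 5 × 1.008 = 5.040
  N: 1 × 14.007 = 14.007
  O: 5 × 15.999 = 79.995
Sum: 8×12.011 + 5×1.008 + 1×14.007 + 5×15.999 = 195.130 → 195.13 g/mol.

195.13 g/mol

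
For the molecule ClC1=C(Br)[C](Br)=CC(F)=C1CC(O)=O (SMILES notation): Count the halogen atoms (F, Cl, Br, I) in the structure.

Halogen atoms appear at heavy-atom positions 1, 4, 6, 9 (2×Br, 1×Cl, 1×F).
Other groups present: 1 carboxylic acid.
Halogen count: 4.

4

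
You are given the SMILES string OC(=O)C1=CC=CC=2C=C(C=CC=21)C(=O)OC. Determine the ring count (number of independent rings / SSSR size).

In SMILES, each pair of matching ring-closure digits denotes one ring-closing bond; the number of such bonds equals the number of independent rings.
Ring-closure bonds here: 2.

2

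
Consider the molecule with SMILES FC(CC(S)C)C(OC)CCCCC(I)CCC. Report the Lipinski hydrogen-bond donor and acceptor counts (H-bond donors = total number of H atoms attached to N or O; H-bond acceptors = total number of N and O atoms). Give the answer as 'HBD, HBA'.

Donors: find every N or O and count the H atoms it carries.
  atom 8 (O): bond orders sum to 2 → 0 H
Lipinski HBD = 0.
Acceptors: N atoms = 0, O atoms = 1 → HBA = 1.

0, 1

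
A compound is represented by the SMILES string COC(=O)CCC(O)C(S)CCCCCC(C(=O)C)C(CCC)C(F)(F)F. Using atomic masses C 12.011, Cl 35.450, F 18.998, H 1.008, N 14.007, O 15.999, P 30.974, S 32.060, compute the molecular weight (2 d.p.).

414.52 g/mol

First, the molecular formula is C19H33F3O4S (counting implicit H from valence).
  C: 19 × 12.011 = 228.209
  F: 3 × 18.998 = 56.994
  H: 33 × 1.008 = 33.264
  O: 4 × 15.999 = 63.996
  S: 1 × 32.060 = 32.060
Sum: 19×12.011 + 3×18.998 + 33×1.008 + 4×15.999 + 1×32.060 = 414.523 → 414.52 g/mol.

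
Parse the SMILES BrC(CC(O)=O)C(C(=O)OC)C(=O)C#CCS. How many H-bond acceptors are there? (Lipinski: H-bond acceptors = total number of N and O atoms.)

N atoms: 0; O atoms: 5.
Lipinski HBA = 0 + 5 = 5.

5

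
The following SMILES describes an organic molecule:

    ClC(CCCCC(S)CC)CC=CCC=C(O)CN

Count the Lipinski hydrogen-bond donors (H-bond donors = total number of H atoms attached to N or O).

3

Donors: find every N or O and count the H atoms it carries.
  atom 17 (O): bond orders sum to 1 → 1 H
  atom 19 (N): bond orders sum to 1 → 2 H
Lipinski HBD = 3.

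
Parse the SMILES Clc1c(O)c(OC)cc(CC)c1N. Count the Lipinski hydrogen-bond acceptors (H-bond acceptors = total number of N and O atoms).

3

N atoms: 1; O atoms: 2.
Lipinski HBA = 1 + 2 = 3.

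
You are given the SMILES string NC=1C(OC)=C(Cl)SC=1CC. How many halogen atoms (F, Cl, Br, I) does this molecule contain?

1

Halogen atoms appear at heavy-atom position 7 (1×Cl).
Other groups present: 1 ether, 1 primary amine.
Halogen count: 1.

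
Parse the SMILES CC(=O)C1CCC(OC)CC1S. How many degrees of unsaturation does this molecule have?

Degree of unsaturation = (number of rings) + (number of π bonds).
Ring closures in the SMILES: 1.
π bonds: 1 double bond (each 1 DoU) → 1 DoU from unsaturation.
Total DoU = 1 + 1 = 2.

2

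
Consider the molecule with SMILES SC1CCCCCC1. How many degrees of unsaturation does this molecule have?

Molecular formula: C7H14S.
DoU = (2C + 2 + N − H − X) / 2, where X is the halogen count and O/S are ignored.
    = (2·7 + 2 + 0 − 14 − 0) / 2 = 2 / 2 = 1.

1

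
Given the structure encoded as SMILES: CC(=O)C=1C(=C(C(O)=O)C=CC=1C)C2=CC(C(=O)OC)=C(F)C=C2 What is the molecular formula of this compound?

Walk through each heavy atom and fill implicit hydrogens from standard valence (C 4, N 3, O 2, S 2, halogen 1):
  atom 1: C, bond orders sum to 1 (valence 4) → 3 H
  atom 2: C, bond orders sum to 4 (valence 4) → 0 H
  atom 3: O, bond orders sum to 2 (valence 2) → 0 H
  atom 4: C, bond orders sum to 4 (valence 4) → 0 H
  atom 5: C, bond orders sum to 4 (valence 4) → 0 H
  atom 6: C, bond orders sum to 4 (valence 4) → 0 H
  atom 7: C, bond orders sum to 4 (valence 4) → 0 H
  atom 8: O, bond orders sum to 1 (valence 2) → 1 H
  atom 9: O, bond orders sum to 2 (valence 2) → 0 H
  atom 10: C, bond orders sum to 3 (valence 4) → 1 H
  atom 11: C, bond orders sum to 3 (valence 4) → 1 H
  atom 12: C, bond orders sum to 4 (valence 4) → 0 H
  atom 13: C, bond orders sum to 1 (valence 4) → 3 H
  atom 14: C, bond orders sum to 4 (valence 4) → 0 H
  atom 15: C, bond orders sum to 3 (valence 4) → 1 H
  atom 16: C, bond orders sum to 4 (valence 4) → 0 H
  atom 17: C, bond orders sum to 4 (valence 4) → 0 H
  atom 18: O, bond orders sum to 2 (valence 2) → 0 H
  atom 19: O, bond orders sum to 2 (valence 2) → 0 H
  atom 20: C, bond orders sum to 1 (valence 4) → 3 H
  atom 21: C, bond orders sum to 4 (valence 4) → 0 H
  atom 22: F (halogen, monovalent) → 0 H
  atom 23: C, bond orders sum to 3 (valence 4) → 1 H
  atom 24: C, bond orders sum to 3 (valence 4) → 1 H
Totals → C:18, H:15, F:1, O:5.

C18H15FO5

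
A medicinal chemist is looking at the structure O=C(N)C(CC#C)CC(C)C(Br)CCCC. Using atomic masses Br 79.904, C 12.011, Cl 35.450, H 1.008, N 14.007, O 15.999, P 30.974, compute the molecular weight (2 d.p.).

288.23 g/mol

First, the molecular formula is C13H22BrNO (counting implicit H from valence).
  Br: 1 × 79.904 = 79.904
  C: 13 × 12.011 = 156.143
  H: 22 × 1.008 = 22.176
  N: 1 × 14.007 = 14.007
  O: 1 × 15.999 = 15.999
Sum: 1×79.904 + 13×12.011 + 22×1.008 + 1×14.007 + 1×15.999 = 288.229 → 288.23 g/mol.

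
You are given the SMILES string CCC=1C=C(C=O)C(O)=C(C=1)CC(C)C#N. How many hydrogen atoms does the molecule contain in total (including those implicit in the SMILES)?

15

Walk through each heavy atom and fill implicit hydrogens from standard valence (C 4, N 3, O 2, S 2, halogen 1):
  atom 1: C, bond orders sum to 1 (valence 4) → 3 H
  atom 2: C, bond orders sum to 2 (valence 4) → 2 H
  atom 3: C, bond orders sum to 4 (valence 4) → 0 H
  atom 4: C, bond orders sum to 3 (valence 4) → 1 H
  atom 5: C, bond orders sum to 4 (valence 4) → 0 H
  atom 6: C, bond orders sum to 3 (valence 4) → 1 H
  atom 7: O, bond orders sum to 2 (valence 2) → 0 H
  atom 8: C, bond orders sum to 4 (valence 4) → 0 H
  atom 9: O, bond orders sum to 1 (valence 2) → 1 H
  atom 10: C, bond orders sum to 4 (valence 4) → 0 H
  atom 11: C, bond orders sum to 3 (valence 4) → 1 H
  atom 12: C, bond orders sum to 2 (valence 4) → 2 H
  atom 13: C, bond orders sum to 3 (valence 4) → 1 H
  atom 14: C, bond orders sum to 1 (valence 4) → 3 H
  atom 15: C, bond orders sum to 4 (valence 4) → 0 H
  atom 16: N, bond orders sum to 3 (valence 3) → 0 H
Total hydrogens: 15.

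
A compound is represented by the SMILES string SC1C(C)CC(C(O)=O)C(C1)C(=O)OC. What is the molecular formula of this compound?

Walk through each heavy atom and fill implicit hydrogens from standard valence (C 4, N 3, O 2, S 2, halogen 1):
  atom 1: S, bond orders sum to 1 (valence 2) → 1 H
  atom 2: C, bond orders sum to 3 (valence 4) → 1 H
  atom 3: C, bond orders sum to 3 (valence 4) → 1 H
  atom 4: C, bond orders sum to 1 (valence 4) → 3 H
  atom 5: C, bond orders sum to 2 (valence 4) → 2 H
  atom 6: C, bond orders sum to 3 (valence 4) → 1 H
  atom 7: C, bond orders sum to 4 (valence 4) → 0 H
  atom 8: O, bond orders sum to 1 (valence 2) → 1 H
  atom 9: O, bond orders sum to 2 (valence 2) → 0 H
  atom 10: C, bond orders sum to 3 (valence 4) → 1 H
  atom 11: C, bond orders sum to 2 (valence 4) → 2 H
  atom 12: C, bond orders sum to 4 (valence 4) → 0 H
  atom 13: O, bond orders sum to 2 (valence 2) → 0 H
  atom 14: O, bond orders sum to 2 (valence 2) → 0 H
  atom 15: C, bond orders sum to 1 (valence 4) → 3 H
Totals → C:10, H:16, O:4, S:1.
In Hill order: C10H16O4S.

C10H16O4S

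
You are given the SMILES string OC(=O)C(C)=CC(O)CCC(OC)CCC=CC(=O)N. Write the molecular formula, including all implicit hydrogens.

Walk through each heavy atom and fill implicit hydrogens from standard valence (C 4, N 3, O 2, S 2, halogen 1):
  atom 1: O, bond orders sum to 1 (valence 2) → 1 H
  atom 2: C, bond orders sum to 4 (valence 4) → 0 H
  atom 3: O, bond orders sum to 2 (valence 2) → 0 H
  atom 4: C, bond orders sum to 4 (valence 4) → 0 H
  atom 5: C, bond orders sum to 1 (valence 4) → 3 H
  atom 6: C, bond orders sum to 3 (valence 4) → 1 H
  atom 7: C, bond orders sum to 3 (valence 4) → 1 H
  atom 8: O, bond orders sum to 1 (valence 2) → 1 H
  atom 9: C, bond orders sum to 2 (valence 4) → 2 H
  atom 10: C, bond orders sum to 2 (valence 4) → 2 H
  atom 11: C, bond orders sum to 3 (valence 4) → 1 H
  atom 12: O, bond orders sum to 2 (valence 2) → 0 H
  atom 13: C, bond orders sum to 1 (valence 4) → 3 H
  atom 14: C, bond orders sum to 2 (valence 4) → 2 H
  atom 15: C, bond orders sum to 2 (valence 4) → 2 H
  atom 16: C, bond orders sum to 3 (valence 4) → 1 H
  atom 17: C, bond orders sum to 3 (valence 4) → 1 H
  atom 18: C, bond orders sum to 4 (valence 4) → 0 H
  atom 19: O, bond orders sum to 2 (valence 2) → 0 H
  atom 20: N, bond orders sum to 1 (valence 3) → 2 H
Totals → C:14, H:23, N:1, O:5.

C14H23NO5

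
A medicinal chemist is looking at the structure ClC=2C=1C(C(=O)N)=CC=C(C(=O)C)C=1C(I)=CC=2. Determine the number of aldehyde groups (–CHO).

0

Scan the SMILES for the aldehyde motif — none present.
Groups that are present: 1 amide, 1 ketone.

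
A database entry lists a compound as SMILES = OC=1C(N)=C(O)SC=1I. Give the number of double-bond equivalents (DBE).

Degree of unsaturation = (number of rings) + (number of π bonds).
Ring closures in the SMILES: 1.
π bonds: 2 double bonds (each 1 DoU) → 2 DoU from unsaturation.
Total DoU = 1 + 2 = 3.

3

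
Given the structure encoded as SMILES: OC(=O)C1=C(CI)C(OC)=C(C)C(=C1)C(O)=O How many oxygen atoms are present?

Scan the SMILES for O atoms (remember two-letter symbols like Cl and Br are single atoms).
Oxygen count: 5.

5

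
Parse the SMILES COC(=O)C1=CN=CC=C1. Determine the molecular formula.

C7H7NO2

Walk through each heavy atom and fill implicit hydrogens from standard valence (C 4, N 3, O 2, S 2, halogen 1):
  atom 1: C, bond orders sum to 1 (valence 4) → 3 H
  atom 2: O, bond orders sum to 2 (valence 2) → 0 H
  atom 3: C, bond orders sum to 4 (valence 4) → 0 H
  atom 4: O, bond orders sum to 2 (valence 2) → 0 H
  atom 5: C, bond orders sum to 4 (valence 4) → 0 H
  atom 6: C, bond orders sum to 3 (valence 4) → 1 H
  atom 7: N, bond orders sum to 3 (valence 3) → 0 H
  atom 8: C, bond orders sum to 3 (valence 4) → 1 H
  atom 9: C, bond orders sum to 3 (valence 4) → 1 H
  atom 10: C, bond orders sum to 3 (valence 4) → 1 H
Totals → C:7, H:7, N:1, O:2.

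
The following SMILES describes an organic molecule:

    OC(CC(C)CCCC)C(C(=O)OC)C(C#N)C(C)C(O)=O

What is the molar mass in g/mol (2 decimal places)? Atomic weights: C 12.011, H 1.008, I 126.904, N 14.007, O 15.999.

313.39 g/mol

First, the molecular formula is C16H27NO5 (counting implicit H from valence).
  C: 16 × 12.011 = 192.176
  H: 27 × 1.008 = 27.216
  N: 1 × 14.007 = 14.007
  O: 5 × 15.999 = 79.995
Sum: 16×12.011 + 27×1.008 + 1×14.007 + 5×15.999 = 313.394 → 313.39 g/mol.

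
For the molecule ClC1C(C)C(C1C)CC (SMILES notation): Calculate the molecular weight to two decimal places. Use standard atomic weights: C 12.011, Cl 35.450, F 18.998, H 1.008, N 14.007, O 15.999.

146.66 g/mol

First, the molecular formula is C8H15Cl (counting implicit H from valence).
  C: 8 × 12.011 = 96.088
  Cl: 1 × 35.450 = 35.450
  H: 15 × 1.008 = 15.120
Sum: 8×12.011 + 1×35.450 + 15×1.008 = 146.658 → 146.66 g/mol.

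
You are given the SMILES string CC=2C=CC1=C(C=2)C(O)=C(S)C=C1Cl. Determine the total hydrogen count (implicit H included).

Walk through each heavy atom and fill implicit hydrogens from standard valence (C 4, N 3, O 2, S 2, halogen 1):
  atom 1: C, bond orders sum to 1 (valence 4) → 3 H
  atom 2: C, bond orders sum to 4 (valence 4) → 0 H
  atom 3: C, bond orders sum to 3 (valence 4) → 1 H
  atom 4: C, bond orders sum to 3 (valence 4) → 1 H
  atom 5: C, bond orders sum to 4 (valence 4) → 0 H
  atom 6: C, bond orders sum to 4 (valence 4) → 0 H
  atom 7: C, bond orders sum to 3 (valence 4) → 1 H
  atom 8: C, bond orders sum to 4 (valence 4) → 0 H
  atom 9: O, bond orders sum to 1 (valence 2) → 1 H
  atom 10: C, bond orders sum to 4 (valence 4) → 0 H
  atom 11: S, bond orders sum to 1 (valence 2) → 1 H
  atom 12: C, bond orders sum to 3 (valence 4) → 1 H
  atom 13: C, bond orders sum to 4 (valence 4) → 0 H
  atom 14: Cl (halogen, monovalent) → 0 H
Total hydrogens: 9.

9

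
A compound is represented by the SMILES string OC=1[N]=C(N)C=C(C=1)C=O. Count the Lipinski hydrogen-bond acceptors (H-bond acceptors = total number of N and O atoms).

4

N atoms: 2; O atoms: 2.
Lipinski HBA = 2 + 2 = 4.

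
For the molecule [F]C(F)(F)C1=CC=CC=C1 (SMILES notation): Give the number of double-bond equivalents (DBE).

Degree of unsaturation = (number of rings) + (number of π bonds).
Ring closures in the SMILES: 1.
π bonds: 3 double bonds (each 1 DoU) → 3 DoU from unsaturation.
Total DoU = 1 + 3 = 4.

4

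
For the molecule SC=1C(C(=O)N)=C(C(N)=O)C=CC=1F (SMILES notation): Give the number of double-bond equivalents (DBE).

6

Molecular formula: C8H7FN2O2S.
DoU = (2C + 2 + N − H − X) / 2, where X is the halogen count and O/S are ignored.
    = (2·8 + 2 + 2 − 7 − 1) / 2 = 12 / 2 = 6.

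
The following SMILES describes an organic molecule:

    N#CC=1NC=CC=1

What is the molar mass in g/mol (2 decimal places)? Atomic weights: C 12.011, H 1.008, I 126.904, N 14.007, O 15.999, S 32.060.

92.10 g/mol

First, the molecular formula is C5H4N2 (counting implicit H from valence).
  C: 5 × 12.011 = 60.055
  H: 4 × 1.008 = 4.032
  N: 2 × 14.007 = 28.014
Sum: 5×12.011 + 4×1.008 + 2×14.007 = 92.101 → 92.10 g/mol.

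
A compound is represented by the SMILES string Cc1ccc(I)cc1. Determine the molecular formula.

C7H7I

Walk through each heavy atom and fill implicit hydrogens from standard valence (C 4, N 3, O 2, S 2, halogen 1); for lowercase aromatic atoms, an aromatic c carries 1 H when it has two neighbours and 0 H with three, and aromatic n carries 0 H:
  atom 1: C, bond orders sum to 1 (valence 4) → 3 H
  atom 2: aromatic c, 3 neighbours → 0 H
  atom 3: aromatic c, 2 neighbours → 1 H
  atom 4: aromatic c, 2 neighbours → 1 H
  atom 5: aromatic c, 3 neighbours → 0 H
  atom 6: I (halogen, monovalent) → 0 H
  atom 7: aromatic c, 2 neighbours → 1 H
  atom 8: aromatic c, 2 neighbours → 1 H
Totals → C:7, H:7, I:1.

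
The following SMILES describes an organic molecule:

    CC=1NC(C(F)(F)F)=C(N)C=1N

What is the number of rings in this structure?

In SMILES, each pair of matching ring-closure digits denotes one ring-closing bond; the number of such bonds equals the number of independent rings.
Ring-closure bonds here: 1.

1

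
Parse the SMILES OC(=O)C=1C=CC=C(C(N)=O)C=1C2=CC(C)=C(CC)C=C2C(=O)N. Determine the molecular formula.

Walk through each heavy atom and fill implicit hydrogens from standard valence (C 4, N 3, O 2, S 2, halogen 1):
  atom 1: O, bond orders sum to 1 (valence 2) → 1 H
  atom 2: C, bond orders sum to 4 (valence 4) → 0 H
  atom 3: O, bond orders sum to 2 (valence 2) → 0 H
  atom 4: C, bond orders sum to 4 (valence 4) → 0 H
  atom 5: C, bond orders sum to 3 (valence 4) → 1 H
  atom 6: C, bond orders sum to 3 (valence 4) → 1 H
  atom 7: C, bond orders sum to 3 (valence 4) → 1 H
  atom 8: C, bond orders sum to 4 (valence 4) → 0 H
  atom 9: C, bond orders sum to 4 (valence 4) → 0 H
  atom 10: N, bond orders sum to 1 (valence 3) → 2 H
  atom 11: O, bond orders sum to 2 (valence 2) → 0 H
  atom 12: C, bond orders sum to 4 (valence 4) → 0 H
  atom 13: C, bond orders sum to 4 (valence 4) → 0 H
  atom 14: C, bond orders sum to 3 (valence 4) → 1 H
  atom 15: C, bond orders sum to 4 (valence 4) → 0 H
  atom 16: C, bond orders sum to 1 (valence 4) → 3 H
  atom 17: C, bond orders sum to 4 (valence 4) → 0 H
  atom 18: C, bond orders sum to 2 (valence 4) → 2 H
  atom 19: C, bond orders sum to 1 (valence 4) → 3 H
  atom 20: C, bond orders sum to 3 (valence 4) → 1 H
  atom 21: C, bond orders sum to 4 (valence 4) → 0 H
  atom 22: C, bond orders sum to 4 (valence 4) → 0 H
  atom 23: O, bond orders sum to 2 (valence 2) → 0 H
  atom 24: N, bond orders sum to 1 (valence 3) → 2 H
Totals → C:18, H:18, N:2, O:4.
In Hill order: C18H18N2O4.

C18H18N2O4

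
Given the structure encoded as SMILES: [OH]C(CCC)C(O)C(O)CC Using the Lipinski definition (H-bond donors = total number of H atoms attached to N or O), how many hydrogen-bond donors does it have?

Donors: find every N or O and count the H atoms it carries.
  atom 1 (O): bond orders sum to 1 → 1 H
  atom 7 (O): bond orders sum to 1 → 1 H
  atom 9 (O): bond orders sum to 1 → 1 H
Lipinski HBD = 3.

3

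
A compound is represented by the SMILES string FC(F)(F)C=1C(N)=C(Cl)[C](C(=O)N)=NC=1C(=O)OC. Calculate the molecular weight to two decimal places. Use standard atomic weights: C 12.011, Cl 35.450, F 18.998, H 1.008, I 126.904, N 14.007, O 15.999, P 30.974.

First, the molecular formula is C9H7ClF3N3O3 (counting implicit H from valence).
  C: 9 × 12.011 = 108.099
  Cl: 1 × 35.450 = 35.450
  F: 3 × 18.998 = 56.994
  H: 7 × 1.008 = 7.056
  N: 3 × 14.007 = 42.021
  O: 3 × 15.999 = 47.997
Sum: 9×12.011 + 1×35.450 + 3×18.998 + 7×1.008 + 3×14.007 + 3×15.999 = 297.617 → 297.62 g/mol.

297.62 g/mol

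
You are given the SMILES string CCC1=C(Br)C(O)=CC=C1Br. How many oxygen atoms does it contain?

Scan the SMILES for O atoms (remember two-letter symbols like Cl and Br are single atoms).
Oxygen count: 1.

1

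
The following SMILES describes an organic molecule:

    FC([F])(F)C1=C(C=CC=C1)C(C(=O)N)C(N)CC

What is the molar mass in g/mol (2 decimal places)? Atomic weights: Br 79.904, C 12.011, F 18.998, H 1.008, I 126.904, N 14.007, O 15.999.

First, the molecular formula is C12H15F3N2O (counting implicit H from valence).
  C: 12 × 12.011 = 144.132
  F: 3 × 18.998 = 56.994
  H: 15 × 1.008 = 15.120
  N: 2 × 14.007 = 28.014
  O: 1 × 15.999 = 15.999
Sum: 12×12.011 + 3×18.998 + 15×1.008 + 2×14.007 + 1×15.999 = 260.259 → 260.26 g/mol.

260.26 g/mol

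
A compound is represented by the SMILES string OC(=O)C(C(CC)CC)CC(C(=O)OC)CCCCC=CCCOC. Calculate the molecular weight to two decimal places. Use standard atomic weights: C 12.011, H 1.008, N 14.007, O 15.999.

First, the molecular formula is C20H36O5 (counting implicit H from valence).
  C: 20 × 12.011 = 240.220
  H: 36 × 1.008 = 36.288
  O: 5 × 15.999 = 79.995
Sum: 20×12.011 + 36×1.008 + 5×15.999 = 356.503 → 356.50 g/mol.

356.50 g/mol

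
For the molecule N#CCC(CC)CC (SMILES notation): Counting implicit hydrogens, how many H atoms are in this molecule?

Walk through each heavy atom and fill implicit hydrogens from standard valence (C 4, N 3, O 2, S 2, halogen 1):
  atom 1: N, bond orders sum to 3 (valence 3) → 0 H
  atom 2: C, bond orders sum to 4 (valence 4) → 0 H
  atom 3: C, bond orders sum to 2 (valence 4) → 2 H
  atom 4: C, bond orders sum to 3 (valence 4) → 1 H
  atom 5: C, bond orders sum to 2 (valence 4) → 2 H
  atom 6: C, bond orders sum to 1 (valence 4) → 3 H
  atom 7: C, bond orders sum to 2 (valence 4) → 2 H
  atom 8: C, bond orders sum to 1 (valence 4) → 3 H
Total hydrogens: 13.

13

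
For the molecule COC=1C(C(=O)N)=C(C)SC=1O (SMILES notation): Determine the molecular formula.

C7H9NO3S

Walk through each heavy atom and fill implicit hydrogens from standard valence (C 4, N 3, O 2, S 2, halogen 1):
  atom 1: C, bond orders sum to 1 (valence 4) → 3 H
  atom 2: O, bond orders sum to 2 (valence 2) → 0 H
  atom 3: C, bond orders sum to 4 (valence 4) → 0 H
  atom 4: C, bond orders sum to 4 (valence 4) → 0 H
  atom 5: C, bond orders sum to 4 (valence 4) → 0 H
  atom 6: O, bond orders sum to 2 (valence 2) → 0 H
  atom 7: N, bond orders sum to 1 (valence 3) → 2 H
  atom 8: C, bond orders sum to 4 (valence 4) → 0 H
  atom 9: C, bond orders sum to 1 (valence 4) → 3 H
  atom 10: S, bond orders sum to 2 (valence 2) → 0 H
  atom 11: C, bond orders sum to 4 (valence 4) → 0 H
  atom 12: O, bond orders sum to 1 (valence 2) → 1 H
Totals → C:7, H:9, N:1, O:3, S:1.
In Hill order: C7H9NO3S.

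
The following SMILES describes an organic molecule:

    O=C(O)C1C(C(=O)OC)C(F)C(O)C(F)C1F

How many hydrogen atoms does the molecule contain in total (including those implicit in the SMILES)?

11

Walk through each heavy atom and fill implicit hydrogens from standard valence (C 4, N 3, O 2, S 2, halogen 1):
  atom 1: O, bond orders sum to 2 (valence 2) → 0 H
  atom 2: C, bond orders sum to 4 (valence 4) → 0 H
  atom 3: O, bond orders sum to 1 (valence 2) → 1 H
  atom 4: C, bond orders sum to 3 (valence 4) → 1 H
  atom 5: C, bond orders sum to 3 (valence 4) → 1 H
  atom 6: C, bond orders sum to 4 (valence 4) → 0 H
  atom 7: O, bond orders sum to 2 (valence 2) → 0 H
  atom 8: O, bond orders sum to 2 (valence 2) → 0 H
  atom 9: C, bond orders sum to 1 (valence 4) → 3 H
  atom 10: C, bond orders sum to 3 (valence 4) → 1 H
  atom 11: F (halogen, monovalent) → 0 H
  atom 12: C, bond orders sum to 3 (valence 4) → 1 H
  atom 13: O, bond orders sum to 1 (valence 2) → 1 H
  atom 14: C, bond orders sum to 3 (valence 4) → 1 H
  atom 15: F (halogen, monovalent) → 0 H
  atom 16: C, bond orders sum to 3 (valence 4) → 1 H
  atom 17: F (halogen, monovalent) → 0 H
Total hydrogens: 11.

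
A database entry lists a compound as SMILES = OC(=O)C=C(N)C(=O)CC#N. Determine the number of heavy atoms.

Every atom symbol written in the SMILES (organic subset) is one heavy atom; implicit H are not written.
Heavy atoms by element → C:6, N:2, O:3.
Total: 11.

11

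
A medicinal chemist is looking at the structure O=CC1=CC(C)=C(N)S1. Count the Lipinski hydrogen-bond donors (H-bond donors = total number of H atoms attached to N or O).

2

Donors: find every N or O and count the H atoms it carries.
  atom 1 (O): bond orders sum to 2 → 0 H
  atom 8 (N): bond orders sum to 1 → 2 H
Lipinski HBD = 2.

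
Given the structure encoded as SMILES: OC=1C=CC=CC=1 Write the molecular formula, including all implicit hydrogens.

C6H6O

Walk through each heavy atom and fill implicit hydrogens from standard valence (C 4, N 3, O 2, S 2, halogen 1):
  atom 1: O, bond orders sum to 1 (valence 2) → 1 H
  atom 2: C, bond orders sum to 4 (valence 4) → 0 H
  atom 3: C, bond orders sum to 3 (valence 4) → 1 H
  atom 4: C, bond orders sum to 3 (valence 4) → 1 H
  atom 5: C, bond orders sum to 3 (valence 4) → 1 H
  atom 6: C, bond orders sum to 3 (valence 4) → 1 H
  atom 7: C, bond orders sum to 3 (valence 4) → 1 H
Totals → C:6, H:6, O:1.
In Hill order: C6H6O.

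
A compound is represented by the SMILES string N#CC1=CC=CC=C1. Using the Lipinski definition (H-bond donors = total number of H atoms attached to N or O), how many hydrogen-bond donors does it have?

Donors: find every N or O and count the H atoms it carries.
  atom 1 (N): bond orders sum to 3 → 0 H
Lipinski HBD = 0.

0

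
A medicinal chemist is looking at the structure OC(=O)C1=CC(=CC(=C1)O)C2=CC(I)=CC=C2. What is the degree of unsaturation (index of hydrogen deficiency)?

Molecular formula: C13H9IO3.
DoU = (2C + 2 + N − H − X) / 2, where X is the halogen count and O/S are ignored.
    = (2·13 + 2 + 0 − 9 − 1) / 2 = 18 / 2 = 9.

9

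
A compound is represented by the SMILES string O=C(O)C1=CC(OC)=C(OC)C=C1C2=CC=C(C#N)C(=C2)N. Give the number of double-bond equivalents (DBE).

11

Degree of unsaturation = (number of rings) + (number of π bonds).
Ring closures in the SMILES: 2.
π bonds: 7 double bonds (each 1 DoU), 1 triple bond (each 2 DoU) → 9 DoU from unsaturation.
Total DoU = 2 + 9 = 11.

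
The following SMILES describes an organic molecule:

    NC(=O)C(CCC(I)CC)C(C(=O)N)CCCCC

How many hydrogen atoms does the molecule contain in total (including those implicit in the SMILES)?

27

Walk through each heavy atom and fill implicit hydrogens from standard valence (C 4, N 3, O 2, S 2, halogen 1):
  atom 1: N, bond orders sum to 1 (valence 3) → 2 H
  atom 2: C, bond orders sum to 4 (valence 4) → 0 H
  atom 3: O, bond orders sum to 2 (valence 2) → 0 H
  atom 4: C, bond orders sum to 3 (valence 4) → 1 H
  atom 5: C, bond orders sum to 2 (valence 4) → 2 H
  atom 6: C, bond orders sum to 2 (valence 4) → 2 H
  atom 7: C, bond orders sum to 3 (valence 4) → 1 H
  atom 8: I (halogen, monovalent) → 0 H
  atom 9: C, bond orders sum to 2 (valence 4) → 2 H
  atom 10: C, bond orders sum to 1 (valence 4) → 3 H
  atom 11: C, bond orders sum to 3 (valence 4) → 1 H
  atom 12: C, bond orders sum to 4 (valence 4) → 0 H
  atom 13: O, bond orders sum to 2 (valence 2) → 0 H
  atom 14: N, bond orders sum to 1 (valence 3) → 2 H
  atom 15: C, bond orders sum to 2 (valence 4) → 2 H
  atom 16: C, bond orders sum to 2 (valence 4) → 2 H
  atom 17: C, bond orders sum to 2 (valence 4) → 2 H
  atom 18: C, bond orders sum to 2 (valence 4) → 2 H
  atom 19: C, bond orders sum to 1 (valence 4) → 3 H
Total hydrogens: 27.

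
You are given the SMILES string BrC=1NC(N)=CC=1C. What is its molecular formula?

Walk through each heavy atom and fill implicit hydrogens from standard valence (C 4, N 3, O 2, S 2, halogen 1):
  atom 1: Br (halogen, monovalent) → 0 H
  atom 2: C, bond orders sum to 4 (valence 4) → 0 H
  atom 3: N, bond orders sum to 2 (valence 3) → 1 H
  atom 4: C, bond orders sum to 4 (valence 4) → 0 H
  atom 5: N, bond orders sum to 1 (valence 3) → 2 H
  atom 6: C, bond orders sum to 3 (valence 4) → 1 H
  atom 7: C, bond orders sum to 4 (valence 4) → 0 H
  atom 8: C, bond orders sum to 1 (valence 4) → 3 H
Totals → C:5, H:7, Br:1, N:2.

C5H7BrN2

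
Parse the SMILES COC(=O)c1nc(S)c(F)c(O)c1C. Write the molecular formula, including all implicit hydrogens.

Walk through each heavy atom and fill implicit hydrogens from standard valence (C 4, N 3, O 2, S 2, halogen 1); for lowercase aromatic atoms, an aromatic c carries 1 H when it has two neighbours and 0 H with three, and aromatic n carries 0 H:
  atom 1: C, bond orders sum to 1 (valence 4) → 3 H
  atom 2: O, bond orders sum to 2 (valence 2) → 0 H
  atom 3: C, bond orders sum to 4 (valence 4) → 0 H
  atom 4: O, bond orders sum to 2 (valence 2) → 0 H
  atom 5: aromatic c, 3 neighbours → 0 H
  atom 6: aromatic n, 2 neighbours → 0 H
  atom 7: aromatic c, 3 neighbours → 0 H
  atom 8: S, bond orders sum to 1 (valence 2) → 1 H
  atom 9: aromatic c, 3 neighbours → 0 H
  atom 10: F (halogen, monovalent) → 0 H
  atom 11: aromatic c, 3 neighbours → 0 H
  atom 12: O, bond orders sum to 1 (valence 2) → 1 H
  atom 13: aromatic c, 3 neighbours → 0 H
  atom 14: C, bond orders sum to 1 (valence 4) → 3 H
Totals → C:8, H:8, F:1, N:1, O:3, S:1.
In Hill order: C8H8FNO3S.

C8H8FNO3S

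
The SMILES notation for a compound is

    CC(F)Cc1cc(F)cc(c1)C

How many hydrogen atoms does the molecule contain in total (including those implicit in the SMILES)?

Walk through each heavy atom and fill implicit hydrogens from standard valence (C 4, N 3, O 2, S 2, halogen 1); for lowercase aromatic atoms, an aromatic c carries 1 H when it has two neighbours and 0 H with three, and aromatic n carries 0 H:
  atom 1: C, bond orders sum to 1 (valence 4) → 3 H
  atom 2: C, bond orders sum to 3 (valence 4) → 1 H
  atom 3: F (halogen, monovalent) → 0 H
  atom 4: C, bond orders sum to 2 (valence 4) → 2 H
  atom 5: aromatic c, 3 neighbours → 0 H
  atom 6: aromatic c, 2 neighbours → 1 H
  atom 7: aromatic c, 3 neighbours → 0 H
  atom 8: F (halogen, monovalent) → 0 H
  atom 9: aromatic c, 2 neighbours → 1 H
  atom 10: aromatic c, 3 neighbours → 0 H
  atom 11: aromatic c, 2 neighbours → 1 H
  atom 12: C, bond orders sum to 1 (valence 4) → 3 H
Total hydrogens: 12.

12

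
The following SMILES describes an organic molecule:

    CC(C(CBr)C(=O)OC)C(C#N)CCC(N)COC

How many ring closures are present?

0

In SMILES, each pair of matching ring-closure digits denotes one ring-closing bond; the number of such bonds equals the number of independent rings.
Ring-closure bonds here: 0.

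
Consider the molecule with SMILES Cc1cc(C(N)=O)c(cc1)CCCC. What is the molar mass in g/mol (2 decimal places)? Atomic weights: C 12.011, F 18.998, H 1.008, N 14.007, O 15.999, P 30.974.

First, the molecular formula is C12H17NO (counting implicit H from valence).
  C: 12 × 12.011 = 144.132
  H: 17 × 1.008 = 17.136
  N: 1 × 14.007 = 14.007
  O: 1 × 15.999 = 15.999
Sum: 12×12.011 + 17×1.008 + 1×14.007 + 1×15.999 = 191.274 → 191.27 g/mol.

191.27 g/mol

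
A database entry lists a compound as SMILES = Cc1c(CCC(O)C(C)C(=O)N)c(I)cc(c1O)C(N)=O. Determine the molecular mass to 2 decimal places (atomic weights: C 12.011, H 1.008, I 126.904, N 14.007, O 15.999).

First, the molecular formula is C14H19IN2O4 (counting implicit H from valence).
  C: 14 × 12.011 = 168.154
  H: 19 × 1.008 = 19.152
  I: 1 × 126.904 = 126.904
  N: 2 × 14.007 = 28.014
  O: 4 × 15.999 = 63.996
Sum: 14×12.011 + 19×1.008 + 1×126.904 + 2×14.007 + 4×15.999 = 406.220 → 406.22 g/mol.

406.22 g/mol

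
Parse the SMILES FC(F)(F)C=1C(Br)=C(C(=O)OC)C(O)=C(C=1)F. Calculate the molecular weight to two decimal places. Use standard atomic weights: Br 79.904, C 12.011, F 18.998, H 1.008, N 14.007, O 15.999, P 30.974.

First, the molecular formula is C9H5BrF4O3 (counting implicit H from valence).
  Br: 1 × 79.904 = 79.904
  C: 9 × 12.011 = 108.099
  F: 4 × 18.998 = 75.992
  H: 5 × 1.008 = 5.040
  O: 3 × 15.999 = 47.997
Sum: 1×79.904 + 9×12.011 + 4×18.998 + 5×1.008 + 3×15.999 = 317.032 → 317.03 g/mol.

317.03 g/mol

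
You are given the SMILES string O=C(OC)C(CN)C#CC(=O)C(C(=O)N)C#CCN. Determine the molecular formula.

C12H15N3O4

Walk through each heavy atom and fill implicit hydrogens from standard valence (C 4, N 3, O 2, S 2, halogen 1):
  atom 1: O, bond orders sum to 2 (valence 2) → 0 H
  atom 2: C, bond orders sum to 4 (valence 4) → 0 H
  atom 3: O, bond orders sum to 2 (valence 2) → 0 H
  atom 4: C, bond orders sum to 1 (valence 4) → 3 H
  atom 5: C, bond orders sum to 3 (valence 4) → 1 H
  atom 6: C, bond orders sum to 2 (valence 4) → 2 H
  atom 7: N, bond orders sum to 1 (valence 3) → 2 H
  atom 8: C, bond orders sum to 4 (valence 4) → 0 H
  atom 9: C, bond orders sum to 4 (valence 4) → 0 H
  atom 10: C, bond orders sum to 4 (valence 4) → 0 H
  atom 11: O, bond orders sum to 2 (valence 2) → 0 H
  atom 12: C, bond orders sum to 3 (valence 4) → 1 H
  atom 13: C, bond orders sum to 4 (valence 4) → 0 H
  atom 14: O, bond orders sum to 2 (valence 2) → 0 H
  atom 15: N, bond orders sum to 1 (valence 3) → 2 H
  atom 16: C, bond orders sum to 4 (valence 4) → 0 H
  atom 17: C, bond orders sum to 4 (valence 4) → 0 H
  atom 18: C, bond orders sum to 2 (valence 4) → 2 H
  atom 19: N, bond orders sum to 1 (valence 3) → 2 H
Totals → C:12, H:15, N:3, O:4.
In Hill order: C12H15N3O4.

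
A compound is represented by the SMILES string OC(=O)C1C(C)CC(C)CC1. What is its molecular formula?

Walk through each heavy atom and fill implicit hydrogens from standard valence (C 4, N 3, O 2, S 2, halogen 1):
  atom 1: O, bond orders sum to 1 (valence 2) → 1 H
  atom 2: C, bond orders sum to 4 (valence 4) → 0 H
  atom 3: O, bond orders sum to 2 (valence 2) → 0 H
  atom 4: C, bond orders sum to 3 (valence 4) → 1 H
  atom 5: C, bond orders sum to 3 (valence 4) → 1 H
  atom 6: C, bond orders sum to 1 (valence 4) → 3 H
  atom 7: C, bond orders sum to 2 (valence 4) → 2 H
  atom 8: C, bond orders sum to 3 (valence 4) → 1 H
  atom 9: C, bond orders sum to 1 (valence 4) → 3 H
  atom 10: C, bond orders sum to 2 (valence 4) → 2 H
  atom 11: C, bond orders sum to 2 (valence 4) → 2 H
Totals → C:9, H:16, O:2.
In Hill order: C9H16O2.

C9H16O2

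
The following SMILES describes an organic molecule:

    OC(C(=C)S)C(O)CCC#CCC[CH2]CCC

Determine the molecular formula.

C14H24O2S

Walk through each heavy atom and fill implicit hydrogens from standard valence (C 4, N 3, O 2, S 2, halogen 1):
  atom 1: O, bond orders sum to 1 (valence 2) → 1 H
  atom 2: C, bond orders sum to 3 (valence 4) → 1 H
  atom 3: C, bond orders sum to 4 (valence 4) → 0 H
  atom 4: C, bond orders sum to 2 (valence 4) → 2 H
  atom 5: S, bond orders sum to 1 (valence 2) → 1 H
  atom 6: C, bond orders sum to 3 (valence 4) → 1 H
  atom 7: O, bond orders sum to 1 (valence 2) → 1 H
  atom 8: C, bond orders sum to 2 (valence 4) → 2 H
  atom 9: C, bond orders sum to 2 (valence 4) → 2 H
  atom 10: C, bond orders sum to 4 (valence 4) → 0 H
  atom 11: C, bond orders sum to 4 (valence 4) → 0 H
  atom 12: C, bond orders sum to 2 (valence 4) → 2 H
  atom 13: C, bond orders sum to 2 (valence 4) → 2 H
  atom 14: C with explicit H count 2
  atom 15: C, bond orders sum to 2 (valence 4) → 2 H
  atom 16: C, bond orders sum to 2 (valence 4) → 2 H
  atom 17: C, bond orders sum to 1 (valence 4) → 3 H
Totals → C:14, H:24, O:2, S:1.
In Hill order: C14H24O2S.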